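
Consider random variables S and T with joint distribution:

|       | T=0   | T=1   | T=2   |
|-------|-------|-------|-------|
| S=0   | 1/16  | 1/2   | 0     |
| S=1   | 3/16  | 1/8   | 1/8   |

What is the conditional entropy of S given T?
Marginal P(T) (column sums):
  P(T=0) = 1/16 + 3/16 = 1/4
  P(T=1) = 1/2 + 1/8 = 5/8
  P(T=2) = 0 + 1/8 = 1/8

H(S|T) = -Σ P(S,T)·log₂ P(S|T), where P(S|T) = P(S,T) / P(T)
  (cells with P(S,T) = 0 contribute 0)
  (S=0,T=0): P(S|T) = (1/16)/(1/4) = 1/4;  -(1/16)·log₂(1/4) = 0.1250
  (S=0,T=1): P(S|T) = (1/2)/(5/8) = 4/5;  -(1/2)·log₂(4/5) = 0.1610
  (S=1,T=0): P(S|T) = (3/16)/(1/4) = 3/4;  -(3/16)·log₂(3/4) = 0.0778
  (S=1,T=1): P(S|T) = (1/8)/(5/8) = 1/5;  -(1/8)·log₂(1/5) = 0.2902
  (S=1,T=2): P(S|T) = (1/8)/(1/8) = 1;  -(1/8)·log₂(1) = 0.0000
H(S|T) = 0.1250 + 0.1610 + 0.0778 + 0.2902 + 0.0000
  = 0.6540 bits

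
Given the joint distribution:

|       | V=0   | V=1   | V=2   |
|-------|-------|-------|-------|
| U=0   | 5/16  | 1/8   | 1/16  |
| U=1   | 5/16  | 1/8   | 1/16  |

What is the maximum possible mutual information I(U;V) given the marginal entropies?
The upper bound on mutual information is I(U;V) ≤ min(H(U), H(V)).

Marginal P(U) (row sums):
  P(U=0) = 5/16 + 1/8 + 1/16 = 1/2
  P(U=1) = 5/16 + 1/8 + 1/16 = 1/2
Marginal P(V) (column sums):
  P(V=0) = 5/16 + 5/16 = 5/8
  P(V=1) = 1/8 + 1/8 = 1/4
  P(V=2) = 1/16 + 1/16 = 1/8

H(U) = -[(1/2)·log₂(1/2) + (1/2)·log₂(1/2)]
  = 0.5000 + 0.5000
  = 1.0000 bits
H(V) = -[(5/8)·log₂(5/8) + (1/4)·log₂(1/4) + (1/8)·log₂(1/8)]
  = 0.4238 + 0.5000 + 0.3750
  = 1.2988 bits

Maximum possible I(U;V) = min(1.0000, 1.2988) = 1.0000 bits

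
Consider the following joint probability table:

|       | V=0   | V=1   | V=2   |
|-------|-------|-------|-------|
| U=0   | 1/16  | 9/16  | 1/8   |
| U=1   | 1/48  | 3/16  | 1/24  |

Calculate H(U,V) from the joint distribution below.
H(U,V) = -Σ P(U,V) log₂ P(U,V), summed over the non-zero cells:
H(U,V) = -[(1/16)·log₂(1/16) + (9/16)·log₂(9/16) + (1/8)·log₂(1/8) + (1/48)·log₂(1/48) + (3/16)·log₂(3/16) + (1/24)·log₂(1/24)]
  = 0.2500 + 0.4669 + 0.3750 + 0.1164 + 0.4528 + 0.1910
  = 1.8521 bits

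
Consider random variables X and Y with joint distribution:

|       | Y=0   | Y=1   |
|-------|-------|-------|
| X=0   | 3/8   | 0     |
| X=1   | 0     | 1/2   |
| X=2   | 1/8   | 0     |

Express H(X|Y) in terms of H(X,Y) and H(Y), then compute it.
H(X|Y) = H(X,Y) - H(Y)

Marginal P(Y) (column sums):
  P(Y=0) = 3/8 + 0 + 1/8 = 1/2
  P(Y=1) = 0 + 1/2 + 0 = 1/2

H(X,Y) = -[(3/8)·log₂(3/8) + (1/2)·log₂(1/2) + (1/8)·log₂(1/8)]
  = 0.5306 + 0.5000 + 0.3750
  = 1.4056 bits
H(Y) = -[(1/2)·log₂(1/2) + (1/2)·log₂(1/2)]
  = 0.5000 + 0.5000
  = 1.0000 bits

H(X|Y) = 1.4056 - 1.0000 = 0.4056 bits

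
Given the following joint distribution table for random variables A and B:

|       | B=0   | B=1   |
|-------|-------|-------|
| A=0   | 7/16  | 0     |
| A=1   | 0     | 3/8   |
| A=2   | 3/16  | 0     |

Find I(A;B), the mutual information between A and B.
Marginal P(A) (row sums):
  P(A=0) = 7/16 + 0 = 7/16
  P(A=1) = 0 + 3/8 = 3/8
  P(A=2) = 3/16 + 0 = 3/16
Marginal P(B) (column sums):
  P(B=0) = 7/16 + 0 + 3/16 = 5/8
  P(B=1) = 0 + 3/8 + 0 = 3/8

H(A) = -[(7/16)·log₂(7/16) + (3/8)·log₂(3/8) + (3/16)·log₂(3/16)]
  = 0.5218 + 0.5306 + 0.4528
  = 1.5052 bits
H(B) = -[(5/8)·log₂(5/8) + (3/8)·log₂(3/8)]
  = 0.4238 + 0.5306
  = 0.9544 bits
H(A,B) = -[(7/16)·log₂(7/16) + (3/8)·log₂(3/8) + (3/16)·log₂(3/16)]
  = 0.5218 + 0.5306 + 0.4528
  = 1.5052 bits

I(A;B) = H(A) + H(B) - H(A,B)
  = 1.5052 + 0.9544 - 1.5052
  = 0.9544 bits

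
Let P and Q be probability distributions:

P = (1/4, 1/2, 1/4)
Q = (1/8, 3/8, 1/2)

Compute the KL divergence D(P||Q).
D(P||Q) = Σ P(i) log₂(P(i)/Q(i))
  i=0: (1/4) × log₂((1/4)/(1/8)) = (1/4) × log₂(2) = 0.2500
  i=1: (1/2) × log₂((1/2)/(3/8)) = (1/2) × log₂(4/3) = 0.2075
  i=2: (1/4) × log₂((1/4)/(1/2)) = (1/4) × log₂(1/2) = -0.2500
D(P||Q) = 0.2500 + 0.2075 - 0.2500
  = 0.2075 bits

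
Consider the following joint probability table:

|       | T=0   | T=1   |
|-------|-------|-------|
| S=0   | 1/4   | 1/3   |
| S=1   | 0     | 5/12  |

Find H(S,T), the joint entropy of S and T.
H(S,T) = -Σ P(S,T) log₂ P(S,T), summed over the non-zero cells:
H(S,T) = -[(1/4)·log₂(1/4) + (1/3)·log₂(1/3) + (5/12)·log₂(5/12)]
  = 0.5000 + 0.5283 + 0.5263
  = 1.5546 bits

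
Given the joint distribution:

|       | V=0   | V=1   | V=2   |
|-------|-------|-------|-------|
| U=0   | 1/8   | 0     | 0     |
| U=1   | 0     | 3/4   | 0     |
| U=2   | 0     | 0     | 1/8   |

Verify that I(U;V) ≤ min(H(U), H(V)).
Marginal P(U) (row sums):
  P(U=0) = 1/8 + 0 + 0 = 1/8
  P(U=1) = 0 + 3/4 + 0 = 3/4
  P(U=2) = 0 + 0 + 1/8 = 1/8
Marginal P(V) (column sums):
  P(V=0) = 1/8 + 0 + 0 = 1/8
  P(V=1) = 0 + 3/4 + 0 = 3/4
  P(V=2) = 0 + 0 + 1/8 = 1/8

H(U) = -[(1/8)·log₂(1/8) + (3/4)·log₂(3/4) + (1/8)·log₂(1/8)]
  = 0.3750 + 0.3113 + 0.3750
  = 1.0613 bits
H(V) = -[(1/8)·log₂(1/8) + (3/4)·log₂(3/4) + (1/8)·log₂(1/8)]
  = 0.3750 + 0.3113 + 0.3750
  = 1.0613 bits
H(U,V) = -[(1/8)·log₂(1/8) + (3/4)·log₂(3/4) + (1/8)·log₂(1/8)]
  = 0.3750 + 0.3113 + 0.3750
  = 1.0613 bits

I(U;V) = H(U) + H(V) - H(U,V)
  = 1.0613 + 1.0613 - 1.0613
  = 1.0613 bits

min(H(U), H(V)) = min(1.0613, 1.0613) = 1.0613 bits
Since 1.0613 ≤ 1.0613, the bound is satisfied ✓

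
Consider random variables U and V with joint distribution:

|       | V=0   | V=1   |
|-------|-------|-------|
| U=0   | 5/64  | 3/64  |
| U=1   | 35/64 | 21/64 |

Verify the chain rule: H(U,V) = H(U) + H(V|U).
Left side:
H(U,V) = -[(5/64)·log₂(5/64) + (3/64)·log₂(3/64) + (35/64)·log₂(35/64) + (21/64)·log₂(21/64)]
  = 0.2873 + 0.2070 + 0.4762 + 0.5275
  = 1.4980 bits

Right side:
Marginal P(U) (row sums):
  P(U=0) = 5/64 + 3/64 = 1/8
  P(U=1) = 35/64 + 21/64 = 7/8
H(U) = -[(1/8)·log₂(1/8) + (7/8)·log₂(7/8)]
  = 0.3750 + 0.1686
  = 0.5436 bits
H(V|U) = -Σ P(U,V)·log₂ P(V|U), where P(V|U) = P(U,V) / P(U)
  (U=0,V=0): P(V|U) = (5/64)/(1/8) = 5/8;  -(5/64)·log₂(5/8) = 0.0530
  (U=0,V=1): P(V|U) = (3/64)/(1/8) = 3/8;  -(3/64)·log₂(3/8) = 0.0663
  (U=1,V=0): P(V|U) = (35/64)/(7/8) = 5/8;  -(35/64)·log₂(5/8) = 0.3708
  (U=1,V=1): P(V|U) = (21/64)/(7/8) = 3/8;  -(21/64)·log₂(3/8) = 0.4643
H(V|U) = 0.0530 + 0.0663 + 0.3708 + 0.4643
  = 0.9544 bits
H(U) + H(V|U) = 0.5436 + 0.9544 = 1.4980 bits

Both sides equal 1.4980 bits, so the chain rule holds ✓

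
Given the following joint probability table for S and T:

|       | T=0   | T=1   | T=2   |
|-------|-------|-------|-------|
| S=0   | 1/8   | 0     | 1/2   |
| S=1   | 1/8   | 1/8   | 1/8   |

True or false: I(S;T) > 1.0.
Marginal P(S) (row sums):
  P(S=0) = 1/8 + 0 + 1/2 = 5/8
  P(S=1) = 1/8 + 1/8 + 1/8 = 3/8
Marginal P(T) (column sums):
  P(T=0) = 1/8 + 1/8 = 1/4
  P(T=1) = 0 + 1/8 = 1/8
  P(T=2) = 1/2 + 1/8 = 5/8

H(S) = -[(5/8)·log₂(5/8) + (3/8)·log₂(3/8)]
  = 0.4238 + 0.5306
  = 0.9544 bits
H(T) = -[(1/4)·log₂(1/4) + (1/8)·log₂(1/8) + (5/8)·log₂(5/8)]
  = 0.5000 + 0.3750 + 0.4238
  = 1.2988 bits
H(S,T) = -[(1/8)·log₂(1/8) + (1/2)·log₂(1/2) + (1/8)·log₂(1/8) + (1/8)·log₂(1/8) + (1/8)·log₂(1/8)]
  = 0.3750 + 0.5000 + 0.3750 + 0.3750 + 0.3750
  = 2.0000 bits

I(S;T) = H(S) + H(T) - H(S,T)
  = 0.9544 + 1.2988 - 2.0000
  = 0.2532 bits

False. I(S;T) = 0.2532 bits, which is ≤ 1.0 bits.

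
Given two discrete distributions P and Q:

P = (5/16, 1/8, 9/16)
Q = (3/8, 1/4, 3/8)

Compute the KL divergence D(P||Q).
D(P||Q) = Σ P(i) log₂(P(i)/Q(i))
  i=0: (5/16) × log₂((5/16)/(3/8)) = (5/16) × log₂(5/6) = -0.0822
  i=1: (1/8) × log₂((1/8)/(1/4)) = (1/8) × log₂(1/2) = -0.1250
  i=2: (9/16) × log₂((9/16)/(3/8)) = (9/16) × log₂(3/2) = 0.3290
D(P||Q) = -0.0822 - 0.1250 + 0.3290
  = 0.1218 bits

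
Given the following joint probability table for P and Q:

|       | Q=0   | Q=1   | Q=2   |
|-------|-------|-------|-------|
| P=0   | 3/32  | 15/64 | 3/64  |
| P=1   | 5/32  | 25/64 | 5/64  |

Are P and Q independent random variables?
Marginal P(P) (row sums):
  P(P=0) = 3/32 + 15/64 + 3/64 = 3/8
  P(P=1) = 5/32 + 25/64 + 5/64 = 5/8
Marginal P(Q) (column sums):
  P(Q=0) = 3/32 + 5/32 = 1/4
  P(Q=1) = 15/64 + 25/64 = 5/8
  P(Q=2) = 3/64 + 5/64 = 1/8

P and Q are independent iff P(P=i,Q=j) = P(P=i)·P(Q=j) for every cell.
  P(P=0)·P(Q=0) = 3/8 × 1/4 = 3/32 = P(P=0,Q=0) ✓
  P(P=0)·P(Q=1) = 3/8 × 5/8 = 15/64 = P(P=0,Q=1) ✓
  P(P=0)·P(Q=2) = 3/8 × 1/8 = 3/64 = P(P=0,Q=2) ✓
  P(P=1)·P(Q=0) = 5/8 × 1/4 = 5/32 = P(P=1,Q=0) ✓
  P(P=1)·P(Q=1) = 5/8 × 5/8 = 25/64 = P(P=1,Q=1) ✓
  P(P=1)·P(Q=2) = 5/8 × 1/8 = 5/64 = P(P=1,Q=2) ✓

Yes, P and Q are independent: every cell factors, so I(P;Q) = 0 bits.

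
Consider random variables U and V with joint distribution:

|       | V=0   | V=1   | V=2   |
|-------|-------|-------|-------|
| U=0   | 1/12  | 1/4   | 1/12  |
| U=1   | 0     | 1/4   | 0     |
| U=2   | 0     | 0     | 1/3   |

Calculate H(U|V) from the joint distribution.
Marginal P(V) (column sums):
  P(V=0) = 1/12 + 0 + 0 = 1/12
  P(V=1) = 1/4 + 1/4 + 0 = 1/2
  P(V=2) = 1/12 + 0 + 1/3 = 5/12

H(U|V) = -Σ P(U,V)·log₂ P(U|V), where P(U|V) = P(U,V) / P(V)
  (cells with P(U,V) = 0 contribute 0)
  (U=0,V=0): P(U|V) = (1/12)/(1/12) = 1;  -(1/12)·log₂(1) = 0.0000
  (U=0,V=1): P(U|V) = (1/4)/(1/2) = 1/2;  -(1/4)·log₂(1/2) = 0.2500
  (U=0,V=2): P(U|V) = (1/12)/(5/12) = 1/5;  -(1/12)·log₂(1/5) = 0.1935
  (U=1,V=1): P(U|V) = (1/4)/(1/2) = 1/2;  -(1/4)·log₂(1/2) = 0.2500
  (U=2,V=2): P(U|V) = (1/3)/(5/12) = 4/5;  -(1/3)·log₂(4/5) = 0.1073
H(U|V) = 0.0000 + 0.2500 + 0.1935 + 0.2500 + 0.1073
  = 0.8008 bits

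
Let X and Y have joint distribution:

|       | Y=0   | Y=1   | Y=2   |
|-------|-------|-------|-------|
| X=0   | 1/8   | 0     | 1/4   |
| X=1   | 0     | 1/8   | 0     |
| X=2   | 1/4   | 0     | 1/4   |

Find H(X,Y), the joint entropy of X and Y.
H(X,Y) = -Σ P(X,Y) log₂ P(X,Y), summed over the non-zero cells:
H(X,Y) = -[(1/8)·log₂(1/8) + (1/4)·log₂(1/4) + (1/8)·log₂(1/8) + (1/4)·log₂(1/4) + (1/4)·log₂(1/4)]
  = 0.3750 + 0.5000 + 0.3750 + 0.5000 + 0.5000
  = 2.2500 bits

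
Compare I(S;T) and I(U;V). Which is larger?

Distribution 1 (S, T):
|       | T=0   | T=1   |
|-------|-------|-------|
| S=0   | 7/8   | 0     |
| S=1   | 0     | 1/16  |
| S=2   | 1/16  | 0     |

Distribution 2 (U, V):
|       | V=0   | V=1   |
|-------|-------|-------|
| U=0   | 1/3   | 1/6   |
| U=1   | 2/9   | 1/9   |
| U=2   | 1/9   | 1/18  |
Distribution 1 (S, T):
Marginal P(S) (row sums):
  P(S=0) = 7/8 + 0 = 7/8
  P(S=1) = 0 + 1/16 = 1/16
  P(S=2) = 1/16 + 0 = 1/16
Marginal P(T) (column sums):
  P(T=0) = 7/8 + 0 + 1/16 = 15/16
  P(T=1) = 0 + 1/16 + 0 = 1/16

H(S) = -[(7/8)·log₂(7/8) + (1/16)·log₂(1/16) + (1/16)·log₂(1/16)]
  = 0.1686 + 0.2500 + 0.2500
  = 0.6686 bits
H(T) = -[(15/16)·log₂(15/16) + (1/16)·log₂(1/16)]
  = 0.0873 + 0.2500
  = 0.3373 bits
H(S,T) = -[(7/8)·log₂(7/8) + (1/16)·log₂(1/16) + (1/16)·log₂(1/16)]
  = 0.1686 + 0.2500 + 0.2500
  = 0.6686 bits

I(S;T) = H(S) + H(T) - H(S,T)
  = 0.6686 + 0.3373 - 0.6686
  = 0.3373 bits

Distribution 2 (U, V):
Marginal P(U) (row sums):
  P(U=0) = 1/3 + 1/6 = 1/2
  P(U=1) = 2/9 + 1/9 = 1/3
  P(U=2) = 1/9 + 1/18 = 1/6
Marginal P(V) (column sums):
  P(V=0) = 1/3 + 2/9 + 1/9 = 2/3
  P(V=1) = 1/6 + 1/9 + 1/18 = 1/3

H(U) = -[(1/2)·log₂(1/2) + (1/3)·log₂(1/3) + (1/6)·log₂(1/6)]
  = 0.5000 + 0.5283 + 0.4308
  = 1.4591 bits
H(V) = -[(2/3)·log₂(2/3) + (1/3)·log₂(1/3)]
  = 0.3900 + 0.5283
  = 0.9183 bits
H(U,V) = -[(1/3)·log₂(1/3) + (1/6)·log₂(1/6) + (2/9)·log₂(2/9) + (1/9)·log₂(1/9) + (1/9)·log₂(1/9) + (1/18)·log₂(1/18)]
  = 0.5283 + 0.4308 + 0.4822 + 0.3522 + 0.3522 + 0.2317
  = 2.3774 bits

I(U;V) = H(U) + H(V) - H(U,V)
  = 1.4591 + 0.9183 - 2.3774
  = 0.0000 bits

I(S;T) = 0.3373 bits > I(U;V) = 0.0000 bits, so (S, T) has the higher mutual information (stronger dependence).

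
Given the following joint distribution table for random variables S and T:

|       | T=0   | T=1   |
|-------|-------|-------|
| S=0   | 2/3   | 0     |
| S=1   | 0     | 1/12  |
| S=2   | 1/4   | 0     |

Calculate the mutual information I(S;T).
Marginal P(S) (row sums):
  P(S=0) = 2/3 + 0 = 2/3
  P(S=1) = 0 + 1/12 = 1/12
  P(S=2) = 1/4 + 0 = 1/4
Marginal P(T) (column sums):
  P(T=0) = 2/3 + 0 + 1/4 = 11/12
  P(T=1) = 0 + 1/12 + 0 = 1/12

H(S) = -[(2/3)·log₂(2/3) + (1/12)·log₂(1/12) + (1/4)·log₂(1/4)]
  = 0.3900 + 0.2987 + 0.5000
  = 1.1887 bits
H(T) = -[(11/12)·log₂(11/12) + (1/12)·log₂(1/12)]
  = 0.1151 + 0.2987
  = 0.4138 bits
H(S,T) = -[(2/3)·log₂(2/3) + (1/12)·log₂(1/12) + (1/4)·log₂(1/4)]
  = 0.3900 + 0.2987 + 0.5000
  = 1.1887 bits

I(S;T) = H(S) + H(T) - H(S,T)
  = 1.1887 + 0.4138 - 1.1887
  = 0.4138 bits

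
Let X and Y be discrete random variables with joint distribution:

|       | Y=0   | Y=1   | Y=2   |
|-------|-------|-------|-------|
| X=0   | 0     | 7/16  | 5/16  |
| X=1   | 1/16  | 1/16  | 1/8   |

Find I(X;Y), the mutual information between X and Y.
Marginal P(X) (row sums):
  P(X=0) = 0 + 7/16 + 5/16 = 3/4
  P(X=1) = 1/16 + 1/16 + 1/8 = 1/4
Marginal P(Y) (column sums):
  P(Y=0) = 0 + 1/16 = 1/16
  P(Y=1) = 7/16 + 1/16 = 1/2
  P(Y=2) = 5/16 + 1/8 = 7/16

H(X) = -[(3/4)·log₂(3/4) + (1/4)·log₂(1/4)]
  = 0.3113 + 0.5000
  = 0.8113 bits
H(Y) = -[(1/16)·log₂(1/16) + (1/2)·log₂(1/2) + (7/16)·log₂(7/16)]
  = 0.2500 + 0.5000 + 0.5218
  = 1.2718 bits
H(X,Y) = -[(7/16)·log₂(7/16) + (5/16)·log₂(5/16) + (1/16)·log₂(1/16) + (1/16)·log₂(1/16) + (1/8)·log₂(1/8)]
  = 0.5218 + 0.5244 + 0.2500 + 0.2500 + 0.3750
  = 1.9212 bits

I(X;Y) = H(X) + H(Y) - H(X,Y)
  = 0.8113 + 1.2718 - 1.9212
  = 0.1619 bits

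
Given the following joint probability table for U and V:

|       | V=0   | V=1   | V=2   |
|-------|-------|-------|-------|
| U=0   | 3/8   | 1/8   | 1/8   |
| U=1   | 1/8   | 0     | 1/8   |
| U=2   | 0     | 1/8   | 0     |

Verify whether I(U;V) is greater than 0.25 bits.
Marginal P(U) (row sums):
  P(U=0) = 3/8 + 1/8 + 1/8 = 5/8
  P(U=1) = 1/8 + 0 + 1/8 = 1/4
  P(U=2) = 0 + 1/8 + 0 = 1/8
Marginal P(V) (column sums):
  P(V=0) = 3/8 + 1/8 + 0 = 1/2
  P(V=1) = 1/8 + 0 + 1/8 = 1/4
  P(V=2) = 1/8 + 1/8 + 0 = 1/4

H(U) = -[(5/8)·log₂(5/8) + (1/4)·log₂(1/4) + (1/8)·log₂(1/8)]
  = 0.4238 + 0.5000 + 0.3750
  = 1.2988 bits
H(V) = -[(1/2)·log₂(1/2) + (1/4)·log₂(1/4) + (1/4)·log₂(1/4)]
  = 0.5000 + 0.5000 + 0.5000
  = 1.5000 bits
H(U,V) = -[(3/8)·log₂(3/8) + (1/8)·log₂(1/8) + (1/8)·log₂(1/8) + (1/8)·log₂(1/8) + (1/8)·log₂(1/8) + (1/8)·log₂(1/8)]
  = 0.5306 + 0.3750 + 0.3750 + 0.3750 + 0.3750 + 0.3750
  = 2.4056 bits

I(U;V) = H(U) + H(V) - H(U,V)
  = 1.2988 + 1.5000 - 2.4056
  = 0.3932 bits

Yes. I(U;V) = 0.3932 bits, which is > 0.25 bits.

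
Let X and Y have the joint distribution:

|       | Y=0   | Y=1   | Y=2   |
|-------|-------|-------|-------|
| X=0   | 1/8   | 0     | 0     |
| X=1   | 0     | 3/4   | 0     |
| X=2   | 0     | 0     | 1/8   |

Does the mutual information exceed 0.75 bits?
Marginal P(X) (row sums):
  P(X=0) = 1/8 + 0 + 0 = 1/8
  P(X=1) = 0 + 3/4 + 0 = 3/4
  P(X=2) = 0 + 0 + 1/8 = 1/8
Marginal P(Y) (column sums):
  P(Y=0) = 1/8 + 0 + 0 = 1/8
  P(Y=1) = 0 + 3/4 + 0 = 3/4
  P(Y=2) = 0 + 0 + 1/8 = 1/8

H(X) = -[(1/8)·log₂(1/8) + (3/4)·log₂(3/4) + (1/8)·log₂(1/8)]
  = 0.3750 + 0.3113 + 0.3750
  = 1.0613 bits
H(Y) = -[(1/8)·log₂(1/8) + (3/4)·log₂(3/4) + (1/8)·log₂(1/8)]
  = 0.3750 + 0.3113 + 0.3750
  = 1.0613 bits
H(X,Y) = -[(1/8)·log₂(1/8) + (3/4)·log₂(3/4) + (1/8)·log₂(1/8)]
  = 0.3750 + 0.3113 + 0.3750
  = 1.0613 bits

I(X;Y) = H(X) + H(Y) - H(X,Y)
  = 1.0613 + 1.0613 - 1.0613
  = 1.0613 bits

Yes. I(X;Y) = 1.0613 bits, which is > 0.75 bits.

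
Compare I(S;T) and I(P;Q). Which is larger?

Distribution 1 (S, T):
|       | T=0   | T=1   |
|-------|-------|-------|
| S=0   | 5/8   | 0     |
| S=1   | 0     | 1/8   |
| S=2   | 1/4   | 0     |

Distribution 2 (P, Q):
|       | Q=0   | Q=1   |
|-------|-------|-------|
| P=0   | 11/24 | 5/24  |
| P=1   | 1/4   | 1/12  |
Distribution 1 (S, T):
Marginal P(S) (row sums):
  P(S=0) = 5/8 + 0 = 5/8
  P(S=1) = 0 + 1/8 = 1/8
  P(S=2) = 1/4 + 0 = 1/4
Marginal P(T) (column sums):
  P(T=0) = 5/8 + 0 + 1/4 = 7/8
  P(T=1) = 0 + 1/8 + 0 = 1/8

H(S) = -[(5/8)·log₂(5/8) + (1/8)·log₂(1/8) + (1/4)·log₂(1/4)]
  = 0.4238 + 0.3750 + 0.5000
  = 1.2988 bits
H(T) = -[(7/8)·log₂(7/8) + (1/8)·log₂(1/8)]
  = 0.1686 + 0.3750
  = 0.5436 bits
H(S,T) = -[(5/8)·log₂(5/8) + (1/8)·log₂(1/8) + (1/4)·log₂(1/4)]
  = 0.4238 + 0.3750 + 0.5000
  = 1.2988 bits

I(S;T) = H(S) + H(T) - H(S,T)
  = 1.2988 + 0.5436 - 1.2988
  = 0.5436 bits

Distribution 2 (P, Q):
Marginal P(P) (row sums):
  P(P=0) = 11/24 + 5/24 = 2/3
  P(P=1) = 1/4 + 1/12 = 1/3
Marginal P(Q) (column sums):
  P(Q=0) = 11/24 + 1/4 = 17/24
  P(Q=1) = 5/24 + 1/12 = 7/24

H(P) = -[(2/3)·log₂(2/3) + (1/3)·log₂(1/3)]
  = 0.3900 + 0.5283
  = 0.9183 bits
H(Q) = -[(17/24)·log₂(17/24) + (7/24)·log₂(7/24)]
  = 0.3524 + 0.5185
  = 0.8709 bits
H(P,Q) = -[(11/24)·log₂(11/24) + (5/24)·log₂(5/24) + (1/4)·log₂(1/4) + (1/12)·log₂(1/12)]
  = 0.5159 + 0.4715 + 0.5000 + 0.2987
  = 1.7861 bits

I(P;Q) = H(P) + H(Q) - H(P,Q)
  = 0.9183 + 0.8709 - 1.7861
  = 0.0031 bits

I(S;T) = 0.5436 bits > I(P;Q) = 0.0031 bits, so (S, T) has the higher mutual information (stronger dependence).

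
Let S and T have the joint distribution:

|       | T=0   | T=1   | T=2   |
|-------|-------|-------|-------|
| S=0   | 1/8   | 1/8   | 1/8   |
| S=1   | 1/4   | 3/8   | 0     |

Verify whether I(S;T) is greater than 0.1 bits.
Marginal P(S) (row sums):
  P(S=0) = 1/8 + 1/8 + 1/8 = 3/8
  P(S=1) = 1/4 + 3/8 + 0 = 5/8
Marginal P(T) (column sums):
  P(T=0) = 1/8 + 1/4 = 3/8
  P(T=1) = 1/8 + 3/8 = 1/2
  P(T=2) = 1/8 + 0 = 1/8

H(S) = -[(3/8)·log₂(3/8) + (5/8)·log₂(5/8)]
  = 0.5306 + 0.4238
  = 0.9544 bits
H(T) = -[(3/8)·log₂(3/8) + (1/2)·log₂(1/2) + (1/8)·log₂(1/8)]
  = 0.5306 + 0.5000 + 0.3750
  = 1.4056 bits
H(S,T) = -[(1/8)·log₂(1/8) + (1/8)·log₂(1/8) + (1/8)·log₂(1/8) + (1/4)·log₂(1/4) + (3/8)·log₂(3/8)]
  = 0.3750 + 0.3750 + 0.3750 + 0.5000 + 0.5306
  = 2.1556 bits

I(S;T) = H(S) + H(T) - H(S,T)
  = 0.9544 + 1.4056 - 2.1556
  = 0.2044 bits

Yes. I(S;T) = 0.2044 bits, which is > 0.1 bits.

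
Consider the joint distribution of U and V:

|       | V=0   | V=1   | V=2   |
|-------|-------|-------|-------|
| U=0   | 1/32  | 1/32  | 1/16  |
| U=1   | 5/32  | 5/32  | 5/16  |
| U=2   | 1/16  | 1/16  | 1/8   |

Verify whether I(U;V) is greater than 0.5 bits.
Marginal P(U) (row sums):
  P(U=0) = 1/32 + 1/32 + 1/16 = 1/8
  P(U=1) = 5/32 + 5/32 + 5/16 = 5/8
  P(U=2) = 1/16 + 1/16 + 1/8 = 1/4
Marginal P(V) (column sums):
  P(V=0) = 1/32 + 5/32 + 1/16 = 1/4
  P(V=1) = 1/32 + 5/32 + 1/16 = 1/4
  P(V=2) = 1/16 + 5/16 + 1/8 = 1/2

H(U) = -[(1/8)·log₂(1/8) + (5/8)·log₂(5/8) + (1/4)·log₂(1/4)]
  = 0.3750 + 0.4238 + 0.5000
  = 1.2988 bits
H(V) = -[(1/4)·log₂(1/4) + (1/4)·log₂(1/4) + (1/2)·log₂(1/2)]
  = 0.5000 + 0.5000 + 0.5000
  = 1.5000 bits
H(U,V) = -[(1/32)·log₂(1/32) + (1/32)·log₂(1/32) + (1/16)·log₂(1/16) + (5/32)·log₂(5/32) + (5/32)·log₂(5/32) + (5/16)·log₂(5/16) + (1/16)·log₂(1/16) + (1/16)·log₂(1/16) + (1/8)·log₂(1/8)]
  = 0.1563 + 0.1563 + 0.2500 + 0.4184 + 0.4184 + 0.5244 + 0.2500 + 0.2500 + 0.3750
  = 2.7988 bits

I(U;V) = H(U) + H(V) - H(U,V)
  = 1.2988 + 1.5000 - 2.7988
  = 0.0000 bits

No. I(U;V) = 0.0000 bits, which is ≤ 0.5 bits.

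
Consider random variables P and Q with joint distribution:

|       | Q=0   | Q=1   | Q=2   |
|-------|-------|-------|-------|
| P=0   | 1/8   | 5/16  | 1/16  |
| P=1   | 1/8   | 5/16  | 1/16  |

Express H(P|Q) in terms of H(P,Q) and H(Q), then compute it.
H(P|Q) = H(P,Q) - H(Q)

Marginal P(Q) (column sums):
  P(Q=0) = 1/8 + 1/8 = 1/4
  P(Q=1) = 5/16 + 5/16 = 5/8
  P(Q=2) = 1/16 + 1/16 = 1/8

H(P,Q) = -[(1/8)·log₂(1/8) + (5/16)·log₂(5/16) + (1/16)·log₂(1/16) + (1/8)·log₂(1/8) + (5/16)·log₂(5/16) + (1/16)·log₂(1/16)]
  = 0.3750 + 0.5244 + 0.2500 + 0.3750 + 0.5244 + 0.2500
  = 2.2988 bits
H(Q) = -[(1/4)·log₂(1/4) + (5/8)·log₂(5/8) + (1/8)·log₂(1/8)]
  = 0.5000 + 0.4238 + 0.3750
  = 1.2988 bits

H(P|Q) = 2.2988 - 1.2988 = 1.0000 bits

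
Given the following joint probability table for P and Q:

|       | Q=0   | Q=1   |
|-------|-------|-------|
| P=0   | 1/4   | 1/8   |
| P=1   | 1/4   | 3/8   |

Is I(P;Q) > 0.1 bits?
Marginal P(P) (row sums):
  P(P=0) = 1/4 + 1/8 = 3/8
  P(P=1) = 1/4 + 3/8 = 5/8
Marginal P(Q) (column sums):
  P(Q=0) = 1/4 + 1/4 = 1/2
  P(Q=1) = 1/8 + 3/8 = 1/2

H(P) = -[(3/8)·log₂(3/8) + (5/8)·log₂(5/8)]
  = 0.5306 + 0.4238
  = 0.9544 bits
H(Q) = -[(1/2)·log₂(1/2) + (1/2)·log₂(1/2)]
  = 0.5000 + 0.5000
  = 1.0000 bits
H(P,Q) = -[(1/4)·log₂(1/4) + (1/8)·log₂(1/8) + (1/4)·log₂(1/4) + (3/8)·log₂(3/8)]
  = 0.5000 + 0.3750 + 0.5000 + 0.5306
  = 1.9056 bits

I(P;Q) = H(P) + H(Q) - H(P,Q)
  = 0.9544 + 1.0000 - 1.9056
  = 0.0488 bits

No. I(P;Q) = 0.0488 bits, which is ≤ 0.1 bits.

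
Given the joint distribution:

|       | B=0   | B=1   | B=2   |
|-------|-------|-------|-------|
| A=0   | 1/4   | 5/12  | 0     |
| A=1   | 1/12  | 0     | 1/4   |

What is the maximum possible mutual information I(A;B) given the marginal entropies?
The upper bound on mutual information is I(A;B) ≤ min(H(A), H(B)).

Marginal P(A) (row sums):
  P(A=0) = 1/4 + 5/12 + 0 = 2/3
  P(A=1) = 1/12 + 0 + 1/4 = 1/3
Marginal P(B) (column sums):
  P(B=0) = 1/4 + 1/12 = 1/3
  P(B=1) = 5/12 + 0 = 5/12
  P(B=2) = 0 + 1/4 = 1/4

H(A) = -[(2/3)·log₂(2/3) + (1/3)·log₂(1/3)]
  = 0.3900 + 0.5283
  = 0.9183 bits
H(B) = -[(1/3)·log₂(1/3) + (5/12)·log₂(5/12) + (1/4)·log₂(1/4)]
  = 0.5283 + 0.5263 + 0.5000
  = 1.5546 bits

Maximum possible I(A;B) = min(0.9183, 1.5546) = 0.9183 bits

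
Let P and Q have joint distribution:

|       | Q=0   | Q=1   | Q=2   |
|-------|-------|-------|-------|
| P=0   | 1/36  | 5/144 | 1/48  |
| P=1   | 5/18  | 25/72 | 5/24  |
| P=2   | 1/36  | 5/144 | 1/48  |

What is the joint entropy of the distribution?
H(P,Q) = -Σ P(P,Q) log₂ P(P,Q), summed over the non-zero cells:
H(P,Q) = -[(1/36)·log₂(1/36) + (5/144)·log₂(5/144) + (1/48)·log₂(1/48) + (5/18)·log₂(5/18) + (25/72)·log₂(25/72) + (5/24)·log₂(5/24) + (1/36)·log₂(1/36) + (5/144)·log₂(5/144) + (1/48)·log₂(1/48)]
  = 0.1436 + 0.1683 + 0.1164 + 0.5133 + 0.5299 + 0.4715 + 0.1436 + 0.1683 + 0.1164
  = 2.3713 bits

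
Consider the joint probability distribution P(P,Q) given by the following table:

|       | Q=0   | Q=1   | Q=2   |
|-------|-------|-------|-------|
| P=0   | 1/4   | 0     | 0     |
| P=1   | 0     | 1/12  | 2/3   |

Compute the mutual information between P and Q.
Marginal P(P) (row sums):
  P(P=0) = 1/4 + 0 + 0 = 1/4
  P(P=1) = 0 + 1/12 + 2/3 = 3/4
Marginal P(Q) (column sums):
  P(Q=0) = 1/4 + 0 = 1/4
  P(Q=1) = 0 + 1/12 = 1/12
  P(Q=2) = 0 + 2/3 = 2/3

H(P) = -[(1/4)·log₂(1/4) + (3/4)·log₂(3/4)]
  = 0.5000 + 0.3113
  = 0.8113 bits
H(Q) = -[(1/4)·log₂(1/4) + (1/12)·log₂(1/12) + (2/3)·log₂(2/3)]
  = 0.5000 + 0.2987 + 0.3900
  = 1.1887 bits
H(P,Q) = -[(1/4)·log₂(1/4) + (1/12)·log₂(1/12) + (2/3)·log₂(2/3)]
  = 0.5000 + 0.2987 + 0.3900
  = 1.1887 bits

I(P;Q) = H(P) + H(Q) - H(P,Q)
  = 0.8113 + 1.1887 - 1.1887
  = 0.8113 bits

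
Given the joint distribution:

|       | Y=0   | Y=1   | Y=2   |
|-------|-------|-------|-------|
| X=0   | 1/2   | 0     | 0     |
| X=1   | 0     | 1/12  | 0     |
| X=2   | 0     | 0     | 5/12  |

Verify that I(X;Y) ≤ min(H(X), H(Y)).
Marginal P(X) (row sums):
  P(X=0) = 1/2 + 0 + 0 = 1/2
  P(X=1) = 0 + 1/12 + 0 = 1/12
  P(X=2) = 0 + 0 + 5/12 = 5/12
Marginal P(Y) (column sums):
  P(Y=0) = 1/2 + 0 + 0 = 1/2
  P(Y=1) = 0 + 1/12 + 0 = 1/12
  P(Y=2) = 0 + 0 + 5/12 = 5/12

H(X) = -[(1/2)·log₂(1/2) + (1/12)·log₂(1/12) + (5/12)·log₂(5/12)]
  = 0.5000 + 0.2987 + 0.5263
  = 1.3250 bits
H(Y) = -[(1/2)·log₂(1/2) + (1/12)·log₂(1/12) + (5/12)·log₂(5/12)]
  = 0.5000 + 0.2987 + 0.5263
  = 1.3250 bits
H(X,Y) = -[(1/2)·log₂(1/2) + (1/12)·log₂(1/12) + (5/12)·log₂(5/12)]
  = 0.5000 + 0.2987 + 0.5263
  = 1.3250 bits

I(X;Y) = H(X) + H(Y) - H(X,Y)
  = 1.3250 + 1.3250 - 1.3250
  = 1.3250 bits

min(H(X), H(Y)) = min(1.3250, 1.3250) = 1.3250 bits
Since 1.3250 ≤ 1.3250, the bound is satisfied ✓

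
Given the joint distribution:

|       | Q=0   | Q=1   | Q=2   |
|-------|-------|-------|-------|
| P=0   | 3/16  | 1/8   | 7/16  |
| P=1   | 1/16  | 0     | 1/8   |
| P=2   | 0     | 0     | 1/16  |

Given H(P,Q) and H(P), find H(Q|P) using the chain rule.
From the chain rule: H(P,Q) = H(P) + H(Q|P)
Therefore: H(Q|P) = H(P,Q) - H(P)

H(P,Q) = -[(3/16)·log₂(3/16) + (1/8)·log₂(1/8) + (7/16)·log₂(7/16) + (1/16)·log₂(1/16) + (1/8)·log₂(1/8) + (1/16)·log₂(1/16)]
  = 0.4528 + 0.3750 + 0.5218 + 0.2500 + 0.3750 + 0.2500
  = 2.2246 bits
Marginal P(P) (row sums):
  P(P=0) = 3/16 + 1/8 + 7/16 = 3/4
  P(P=1) = 1/16 + 0 + 1/8 = 3/16
  P(P=2) = 0 + 0 + 1/16 = 1/16
H(P) = -[(3/4)·log₂(3/4) + (3/16)·log₂(3/16) + (1/16)·log₂(1/16)]
  = 0.3113 + 0.4528 + 0.2500
  = 1.0141 bits

H(Q|P) = 2.2246 - 1.0141 = 1.2105 bits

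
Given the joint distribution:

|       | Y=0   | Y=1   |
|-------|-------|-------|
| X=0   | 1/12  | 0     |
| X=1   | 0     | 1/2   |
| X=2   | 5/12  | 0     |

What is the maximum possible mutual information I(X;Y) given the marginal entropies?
The upper bound on mutual information is I(X;Y) ≤ min(H(X), H(Y)).

Marginal P(X) (row sums):
  P(X=0) = 1/12 + 0 = 1/12
  P(X=1) = 0 + 1/2 = 1/2
  P(X=2) = 5/12 + 0 = 5/12
Marginal P(Y) (column sums):
  P(Y=0) = 1/12 + 0 + 5/12 = 1/2
  P(Y=1) = 0 + 1/2 + 0 = 1/2

H(X) = -[(1/12)·log₂(1/12) + (1/2)·log₂(1/2) + (5/12)·log₂(5/12)]
  = 0.2987 + 0.5000 + 0.5263
  = 1.3250 bits
H(Y) = -[(1/2)·log₂(1/2) + (1/2)·log₂(1/2)]
  = 0.5000 + 0.5000
  = 1.0000 bits

Maximum possible I(X;Y) = min(1.3250, 1.0000) = 1.0000 bits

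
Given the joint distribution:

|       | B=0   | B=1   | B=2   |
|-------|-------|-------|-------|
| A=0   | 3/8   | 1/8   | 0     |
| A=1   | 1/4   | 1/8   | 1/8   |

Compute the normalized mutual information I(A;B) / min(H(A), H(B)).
Marginal P(A) (row sums):
  P(A=0) = 3/8 + 1/8 + 0 = 1/2
  P(A=1) = 1/4 + 1/8 + 1/8 = 1/2
Marginal P(B) (column sums):
  P(B=0) = 3/8 + 1/4 = 5/8
  P(B=1) = 1/8 + 1/8 = 1/4
  P(B=2) = 0 + 1/8 = 1/8

H(A) = -[(1/2)·log₂(1/2) + (1/2)·log₂(1/2)]
  = 0.5000 + 0.5000
  = 1.0000 bits
H(B) = -[(5/8)·log₂(5/8) + (1/4)·log₂(1/4) + (1/8)·log₂(1/8)]
  = 0.4238 + 0.5000 + 0.3750
  = 1.2988 bits
H(A,B) = -[(3/8)·log₂(3/8) + (1/8)·log₂(1/8) + (1/4)·log₂(1/4) + (1/8)·log₂(1/8) + (1/8)·log₂(1/8)]
  = 0.5306 + 0.3750 + 0.5000 + 0.3750 + 0.3750
  = 2.1556 bits

I(A;B) = H(A) + H(B) - H(A,B)
  = 1.0000 + 1.2988 - 2.1556
  = 0.1432 bits

min(H(A), H(B)) = min(1.0000, 1.2988) = 1.0000 bits
Normalized MI = 0.1432 / 1.0000 = 0.1432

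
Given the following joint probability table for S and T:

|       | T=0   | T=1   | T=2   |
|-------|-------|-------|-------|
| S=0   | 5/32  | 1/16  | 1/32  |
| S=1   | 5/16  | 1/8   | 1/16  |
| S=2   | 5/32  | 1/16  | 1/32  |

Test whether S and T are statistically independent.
Marginal P(S) (row sums):
  P(S=0) = 5/32 + 1/16 + 1/32 = 1/4
  P(S=1) = 5/16 + 1/8 + 1/16 = 1/2
  P(S=2) = 5/32 + 1/16 + 1/32 = 1/4
Marginal P(T) (column sums):
  P(T=0) = 5/32 + 5/16 + 5/32 = 5/8
  P(T=1) = 1/16 + 1/8 + 1/16 = 1/4
  P(T=2) = 1/32 + 1/16 + 1/32 = 1/8

S and T are independent iff P(S=i,T=j) = P(S=i)·P(T=j) for every cell.
  P(S=0)·P(T=0) = 1/4 × 5/8 = 5/32 = P(S=0,T=0) ✓
  P(S=0)·P(T=1) = 1/4 × 1/4 = 1/16 = P(S=0,T=1) ✓
  P(S=0)·P(T=2) = 1/4 × 1/8 = 1/32 = P(S=0,T=2) ✓
  P(S=1)·P(T=0) = 1/2 × 5/8 = 5/16 = P(S=1,T=0) ✓
  P(S=1)·P(T=1) = 1/2 × 1/4 = 1/8 = P(S=1,T=1) ✓
  P(S=1)·P(T=2) = 1/2 × 1/8 = 1/16 = P(S=1,T=2) ✓
  P(S=2)·P(T=0) = 1/4 × 5/8 = 5/32 = P(S=2,T=0) ✓
  P(S=2)·P(T=1) = 1/4 × 1/4 = 1/16 = P(S=2,T=1) ✓
  P(S=2)·P(T=2) = 1/4 × 1/8 = 1/32 = P(S=2,T=2) ✓

Yes, S and T are independent: every cell factors, so I(S;T) = 0 bits.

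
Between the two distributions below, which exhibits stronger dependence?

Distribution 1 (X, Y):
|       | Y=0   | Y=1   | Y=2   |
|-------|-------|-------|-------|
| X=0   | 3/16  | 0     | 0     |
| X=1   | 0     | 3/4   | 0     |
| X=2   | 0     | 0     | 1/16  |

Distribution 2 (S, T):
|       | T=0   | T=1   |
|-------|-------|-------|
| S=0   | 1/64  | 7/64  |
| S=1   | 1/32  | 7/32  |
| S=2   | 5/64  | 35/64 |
Distribution 1 (X, Y):
Marginal P(X) (row sums):
  P(X=0) = 3/16 + 0 + 0 = 3/16
  P(X=1) = 0 + 3/4 + 0 = 3/4
  P(X=2) = 0 + 0 + 1/16 = 1/16
Marginal P(Y) (column sums):
  P(Y=0) = 3/16 + 0 + 0 = 3/16
  P(Y=1) = 0 + 3/4 + 0 = 3/4
  P(Y=2) = 0 + 0 + 1/16 = 1/16

H(X) = -[(3/16)·log₂(3/16) + (3/4)·log₂(3/4) + (1/16)·log₂(1/16)]
  = 0.4528 + 0.3113 + 0.2500
  = 1.0141 bits
H(Y) = -[(3/16)·log₂(3/16) + (3/4)·log₂(3/4) + (1/16)·log₂(1/16)]
  = 0.4528 + 0.3113 + 0.2500
  = 1.0141 bits
H(X,Y) = -[(3/16)·log₂(3/16) + (3/4)·log₂(3/4) + (1/16)·log₂(1/16)]
  = 0.4528 + 0.3113 + 0.2500
  = 1.0141 bits

I(X;Y) = H(X) + H(Y) - H(X,Y)
  = 1.0141 + 1.0141 - 1.0141
  = 1.0141 bits

Distribution 2 (S, T):
Marginal P(S) (row sums):
  P(S=0) = 1/64 + 7/64 = 1/8
  P(S=1) = 1/32 + 7/32 = 1/4
  P(S=2) = 5/64 + 35/64 = 5/8
Marginal P(T) (column sums):
  P(T=0) = 1/64 + 1/32 + 5/64 = 1/8
  P(T=1) = 7/64 + 7/32 + 35/64 = 7/8

H(S) = -[(1/8)·log₂(1/8) + (1/4)·log₂(1/4) + (5/8)·log₂(5/8)]
  = 0.3750 + 0.5000 + 0.4238
  = 1.2988 bits
H(T) = -[(1/8)·log₂(1/8) + (7/8)·log₂(7/8)]
  = 0.3750 + 0.1686
  = 0.5436 bits
H(S,T) = -[(1/64)·log₂(1/64) + (7/64)·log₂(7/64) + (1/32)·log₂(1/32) + (7/32)·log₂(7/32) + (5/64)·log₂(5/64) + (35/64)·log₂(35/64)]
  = 0.0938 + 0.3492 + 0.1563 + 0.4796 + 0.2873 + 0.4762
  = 1.8424 bits

I(S;T) = H(S) + H(T) - H(S,T)
  = 1.2988 + 0.5436 - 1.8424
  = 0.0000 bits

I(X;Y) = 1.0141 bits > I(S;T) = 0.0000 bits, so (X, Y) has the higher mutual information (stronger dependence).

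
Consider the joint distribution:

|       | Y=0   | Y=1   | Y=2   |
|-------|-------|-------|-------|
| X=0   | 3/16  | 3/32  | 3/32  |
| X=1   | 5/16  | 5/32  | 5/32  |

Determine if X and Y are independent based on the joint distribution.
Marginal P(X) (row sums):
  P(X=0) = 3/16 + 3/32 + 3/32 = 3/8
  P(X=1) = 5/16 + 5/32 + 5/32 = 5/8
Marginal P(Y) (column sums):
  P(Y=0) = 3/16 + 5/16 = 1/2
  P(Y=1) = 3/32 + 5/32 = 1/4
  P(Y=2) = 3/32 + 5/32 = 1/4

X and Y are independent iff P(X=i,Y=j) = P(X=i)·P(Y=j) for every cell.
  P(X=0)·P(Y=0) = 3/8 × 1/2 = 3/16 = P(X=0,Y=0) ✓
  P(X=0)·P(Y=1) = 3/8 × 1/4 = 3/32 = P(X=0,Y=1) ✓
  P(X=0)·P(Y=2) = 3/8 × 1/4 = 3/32 = P(X=0,Y=2) ✓
  P(X=1)·P(Y=0) = 5/8 × 1/2 = 5/16 = P(X=1,Y=0) ✓
  P(X=1)·P(Y=1) = 5/8 × 1/4 = 5/32 = P(X=1,Y=1) ✓
  P(X=1)·P(Y=2) = 5/8 × 1/4 = 5/32 = P(X=1,Y=2) ✓

Yes, X and Y are independent: every cell factors, so I(X;Y) = 0 bits.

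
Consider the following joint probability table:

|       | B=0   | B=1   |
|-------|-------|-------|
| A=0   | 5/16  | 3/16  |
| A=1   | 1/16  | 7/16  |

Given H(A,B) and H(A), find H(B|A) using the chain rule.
From the chain rule: H(A,B) = H(A) + H(B|A)
Therefore: H(B|A) = H(A,B) - H(A)

H(A,B) = -[(5/16)·log₂(5/16) + (3/16)·log₂(3/16) + (1/16)·log₂(1/16) + (7/16)·log₂(7/16)]
  = 0.5244 + 0.4528 + 0.2500 + 0.5218
  = 1.7490 bits
Marginal P(A) (row sums):
  P(A=0) = 5/16 + 3/16 = 1/2
  P(A=1) = 1/16 + 7/16 = 1/2
H(A) = -[(1/2)·log₂(1/2) + (1/2)·log₂(1/2)]
  = 0.5000 + 0.5000
  = 1.0000 bits

H(B|A) = 1.7490 - 1.0000 = 0.7490 bits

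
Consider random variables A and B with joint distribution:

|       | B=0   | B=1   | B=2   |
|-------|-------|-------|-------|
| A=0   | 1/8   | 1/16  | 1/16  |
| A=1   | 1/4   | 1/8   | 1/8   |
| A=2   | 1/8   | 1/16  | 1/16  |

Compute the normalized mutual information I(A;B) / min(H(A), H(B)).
Marginal P(A) (row sums):
  P(A=0) = 1/8 + 1/16 + 1/16 = 1/4
  P(A=1) = 1/4 + 1/8 + 1/8 = 1/2
  P(A=2) = 1/8 + 1/16 + 1/16 = 1/4
Marginal P(B) (column sums):
  P(B=0) = 1/8 + 1/4 + 1/8 = 1/2
  P(B=1) = 1/16 + 1/8 + 1/16 = 1/4
  P(B=2) = 1/16 + 1/8 + 1/16 = 1/4

H(A) = -[(1/4)·log₂(1/4) + (1/2)·log₂(1/2) + (1/4)·log₂(1/4)]
  = 0.5000 + 0.5000 + 0.5000
  = 1.5000 bits
H(B) = -[(1/2)·log₂(1/2) + (1/4)·log₂(1/4) + (1/4)·log₂(1/4)]
  = 0.5000 + 0.5000 + 0.5000
  = 1.5000 bits
H(A,B) = -[(1/8)·log₂(1/8) + (1/16)·log₂(1/16) + (1/16)·log₂(1/16) + (1/4)·log₂(1/4) + (1/8)·log₂(1/8) + (1/8)·log₂(1/8) + (1/8)·log₂(1/8) + (1/16)·log₂(1/16) + (1/16)·log₂(1/16)]
  = 0.3750 + 0.2500 + 0.2500 + 0.5000 + 0.3750 + 0.3750 + 0.3750 + 0.2500 + 0.2500
  = 3.0000 bits

I(A;B) = H(A) + H(B) - H(A,B)
  = 1.5000 + 1.5000 - 3.0000
  = 0.0000 bits

min(H(A), H(B)) = min(1.5000, 1.5000) = 1.5000 bits
Normalized MI = 0.0000 / 1.5000 = 0.0000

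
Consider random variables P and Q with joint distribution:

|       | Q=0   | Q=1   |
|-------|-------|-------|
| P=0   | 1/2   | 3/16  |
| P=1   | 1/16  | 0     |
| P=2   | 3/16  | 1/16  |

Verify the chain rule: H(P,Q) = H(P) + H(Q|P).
Left side:
H(P,Q) = -[(1/2)·log₂(1/2) + (3/16)·log₂(3/16) + (1/16)·log₂(1/16) + (3/16)·log₂(3/16) + (1/16)·log₂(1/16)]
  = 0.5000 + 0.4528 + 0.2500 + 0.4528 + 0.2500
  = 1.9056 bits

Right side:
Marginal P(P) (row sums):
  P(P=0) = 1/2 + 3/16 = 11/16
  P(P=1) = 1/16 + 0 = 1/16
  P(P=2) = 3/16 + 1/16 = 1/4
H(P) = -[(11/16)·log₂(11/16) + (1/16)·log₂(1/16) + (1/4)·log₂(1/4)]
  = 0.3716 + 0.2500 + 0.5000
  = 1.1216 bits
H(Q|P) = -Σ P(P,Q)·log₂ P(Q|P), where P(Q|P) = P(P,Q) / P(P)
  (cells with P(P,Q) = 0 contribute 0)
  (P=0,Q=0): P(Q|P) = (1/2)/(11/16) = 8/11;  -(1/2)·log₂(8/11) = 0.2297
  (P=0,Q=1): P(Q|P) = (3/16)/(11/16) = 3/11;  -(3/16)·log₂(3/11) = 0.3515
  (P=1,Q=0): P(Q|P) = (1/16)/(1/16) = 1;  -(1/16)·log₂(1) = 0.0000
  (P=2,Q=0): P(Q|P) = (3/16)/(1/4) = 3/4;  -(3/16)·log₂(3/4) = 0.0778
  (P=2,Q=1): P(Q|P) = (1/16)/(1/4) = 1/4;  -(1/16)·log₂(1/4) = 0.1250
H(Q|P) = 0.2297 + 0.3515 + 0.0000 + 0.0778 + 0.1250
  = 0.7840 bits
H(P) + H(Q|P) = 1.1216 + 0.7840 = 1.9056 bits

Both sides equal 1.9056 bits, so the chain rule holds ✓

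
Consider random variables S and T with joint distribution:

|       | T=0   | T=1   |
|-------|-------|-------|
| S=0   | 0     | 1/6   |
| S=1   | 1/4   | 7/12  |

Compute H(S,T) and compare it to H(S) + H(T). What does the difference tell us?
Marginal P(S) (row sums):
  P(S=0) = 0 + 1/6 = 1/6
  P(S=1) = 1/4 + 7/12 = 5/6
Marginal P(T) (column sums):
  P(T=0) = 0 + 1/4 = 1/4
  P(T=1) = 1/6 + 7/12 = 3/4

H(S,T) = -[(1/6)·log₂(1/6) + (1/4)·log₂(1/4) + (7/12)·log₂(7/12)]
  = 0.4308 + 0.5000 + 0.4536
  = 1.3844 bits
H(S) = -[(1/6)·log₂(1/6) + (5/6)·log₂(5/6)]
  = 0.4308 + 0.2192
  = 0.6500 bits
H(T) = -[(1/4)·log₂(1/4) + (3/4)·log₂(3/4)]
  = 0.5000 + 0.3113
  = 0.8113 bits

H(S) + H(T) = 0.6500 + 0.8113 = 1.4613 bits
Difference: H(S) + H(T) - H(S,T) = 1.4613 - 1.3844 = 0.0769 bits = I(S;T)

The difference is the mutual information; it is positive here, so S and T are dependent (knowing one reduces uncertainty about the other by 0.0769 bits).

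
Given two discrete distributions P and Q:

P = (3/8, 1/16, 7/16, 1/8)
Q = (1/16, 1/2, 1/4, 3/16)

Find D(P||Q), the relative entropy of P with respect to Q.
D(P||Q) = Σ P(i) log₂(P(i)/Q(i))
  i=0: (3/8) × log₂((3/8)/(1/16)) = (3/8) × log₂(6) = 0.9694
  i=1: (1/16) × log₂((1/16)/(1/2)) = (1/16) × log₂(1/8) = -0.1875
  i=2: (7/16) × log₂((7/16)/(1/4)) = (7/16) × log₂(7/4) = 0.3532
  i=3: (1/8) × log₂((1/8)/(3/16)) = (1/8) × log₂(2/3) = -0.0731
D(P||Q) = 0.9694 - 0.1875 + 0.3532 - 0.0731
  = 1.0620 bits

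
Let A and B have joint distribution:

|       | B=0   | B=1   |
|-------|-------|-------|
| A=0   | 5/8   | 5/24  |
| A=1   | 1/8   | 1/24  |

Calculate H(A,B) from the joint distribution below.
H(A,B) = -Σ P(A,B) log₂ P(A,B), summed over the non-zero cells:
H(A,B) = -[(5/8)·log₂(5/8) + (5/24)·log₂(5/24) + (1/8)·log₂(1/8) + (1/24)·log₂(1/24)]
  = 0.4238 + 0.4715 + 0.3750 + 0.1910
  = 1.4613 bits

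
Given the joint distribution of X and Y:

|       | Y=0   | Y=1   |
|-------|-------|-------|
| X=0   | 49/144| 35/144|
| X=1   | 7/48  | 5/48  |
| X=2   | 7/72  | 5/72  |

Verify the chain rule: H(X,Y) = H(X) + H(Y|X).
Left side:
H(X,Y) = -[(49/144)·log₂(49/144) + (35/144)·log₂(35/144) + (7/48)·log₂(7/48) + (5/48)·log₂(5/48) + (7/72)·log₂(7/72) + (5/72)·log₂(5/72)]
  = 0.5292 + 0.4960 + 0.4051 + 0.3399 + 0.3269 + 0.2672
  = 2.3643 bits

Right side:
Marginal P(X) (row sums):
  P(X=0) = 49/144 + 35/144 = 7/12
  P(X=1) = 7/48 + 5/48 = 1/4
  P(X=2) = 7/72 + 5/72 = 1/6
H(X) = -[(7/12)·log₂(7/12) + (1/4)·log₂(1/4) + (1/6)·log₂(1/6)]
  = 0.4536 + 0.5000 + 0.4308
  = 1.3844 bits
H(Y|X) = -Σ P(X,Y)·log₂ P(Y|X), where P(Y|X) = P(X,Y) / P(X)
  (X=0,Y=0): P(Y|X) = (49/144)/(7/12) = 7/12;  -(49/144)·log₂(7/12) = 0.2646
  (X=0,Y=1): P(Y|X) = (35/144)/(7/12) = 5/12;  -(35/144)·log₂(5/12) = 0.3070
  (X=1,Y=0): P(Y|X) = (7/48)/(1/4) = 7/12;  -(7/48)·log₂(7/12) = 0.1134
  (X=1,Y=1): P(Y|X) = (5/48)/(1/4) = 5/12;  -(5/48)·log₂(5/12) = 0.1316
  (X=2,Y=0): P(Y|X) = (7/72)/(1/6) = 7/12;  -(7/72)·log₂(7/12) = 0.0756
  (X=2,Y=1): P(Y|X) = (5/72)/(1/6) = 5/12;  -(5/72)·log₂(5/12) = 0.0877
H(Y|X) = 0.2646 + 0.3070 + 0.1134 + 0.1316 + 0.0756 + 0.0877
  = 0.9799 bits
H(X) + H(Y|X) = 1.3844 + 0.9799 = 2.3643 bits

Both sides equal 2.3643 bits, so the chain rule holds ✓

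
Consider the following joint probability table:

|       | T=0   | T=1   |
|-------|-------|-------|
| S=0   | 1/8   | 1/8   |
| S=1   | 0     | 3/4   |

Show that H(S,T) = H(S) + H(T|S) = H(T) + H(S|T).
Marginal P(S) (row sums):
  P(S=0) = 1/8 + 1/8 = 1/4
  P(S=1) = 0 + 3/4 = 3/4
Marginal P(T) (column sums):
  P(T=0) = 1/8 + 0 = 1/8
  P(T=1) = 1/8 + 3/4 = 7/8

Decomposition 1: H(S) + H(T|S)
H(S) = -[(1/4)·log₂(1/4) + (3/4)·log₂(3/4)]
  = 0.5000 + 0.3113
  = 0.8113 bits
H(T|S) = -Σ P(S,T)·log₂ P(T|S), where P(T|S) = P(S,T) / P(S)
  (cells with P(S,T) = 0 contribute 0)
  (S=0,T=0): P(T|S) = (1/8)/(1/4) = 1/2;  -(1/8)·log₂(1/2) = 0.1250
  (S=0,T=1): P(T|S) = (1/8)/(1/4) = 1/2;  -(1/8)·log₂(1/2) = 0.1250
  (S=1,T=1): P(T|S) = (3/4)/(3/4) = 1;  -(3/4)·log₂(1) = 0.0000
H(T|S) = 0.1250 + 0.1250 + 0.0000
  = 0.2500 bits
H(S) + H(T|S) = 0.8113 + 0.2500 = 1.0613 bits

Decomposition 2: H(T) + H(S|T)
H(T) = -[(1/8)·log₂(1/8) + (7/8)·log₂(7/8)]
  = 0.3750 + 0.1686
  = 0.5436 bits
H(S|T) = -Σ P(S,T)·log₂ P(S|T), where P(S|T) = P(S,T) / P(T)
  (cells with P(S,T) = 0 contribute 0)
  (S=0,T=0): P(S|T) = (1/8)/(1/8) = 1;  -(1/8)·log₂(1) = 0.0000
  (S=0,T=1): P(S|T) = (1/8)/(7/8) = 1/7;  -(1/8)·log₂(1/7) = 0.3509
  (S=1,T=1): P(S|T) = (3/4)/(7/8) = 6/7;  -(3/4)·log₂(6/7) = 0.1668
H(S|T) = 0.0000 + 0.3509 + 0.1668
  = 0.5177 bits
H(T) + H(S|T) = 0.5436 + 0.5177 = 1.0613 bits

Direct computation of the joint entropy:
H(S,T) = -[(1/8)·log₂(1/8) + (1/8)·log₂(1/8) + (3/4)·log₂(3/4)]
  = 0.3750 + 0.3750 + 0.3113
  = 1.0613 bits

All three agree: H(S,T) = 1.0613 bits ✓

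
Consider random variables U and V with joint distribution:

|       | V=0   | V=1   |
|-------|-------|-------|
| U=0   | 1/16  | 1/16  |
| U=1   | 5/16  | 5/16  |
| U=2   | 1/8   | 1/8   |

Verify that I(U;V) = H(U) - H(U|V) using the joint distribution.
Left side, from I(U;V) = H(U) + H(V) - H(U,V):
Marginal P(U) (row sums):
  P(U=0) = 1/16 + 1/16 = 1/8
  P(U=1) = 5/16 + 5/16 = 5/8
  P(U=2) = 1/8 + 1/8 = 1/4
Marginal P(V) (column sums):
  P(V=0) = 1/16 + 5/16 + 1/8 = 1/2
  P(V=1) = 1/16 + 5/16 + 1/8 = 1/2

H(U) = -[(1/8)·log₂(1/8) + (5/8)·log₂(5/8) + (1/4)·log₂(1/4)]
  = 0.3750 + 0.4238 + 0.5000
  = 1.2988 bits
H(V) = -[(1/2)·log₂(1/2) + (1/2)·log₂(1/2)]
  = 0.5000 + 0.5000
  = 1.0000 bits
H(U,V) = -[(1/16)·log₂(1/16) + (1/16)·log₂(1/16) + (5/16)·log₂(5/16) + (5/16)·log₂(5/16) + (1/8)·log₂(1/8) + (1/8)·log₂(1/8)]
  = 0.2500 + 0.2500 + 0.5244 + 0.5244 + 0.3750 + 0.3750
  = 2.2988 bits

I(U;V) = H(U) + H(V) - H(U,V)
  = 1.2988 + 1.0000 - 2.2988
  = 0.0000 bits

Right side, with H(U|V) computed directly from the conditional probabilities:
H(U|V) = -Σ P(U,V)·log₂ P(U|V), where P(U|V) = P(U,V) / P(V)
  (U=0,V=0): P(U|V) = (1/16)/(1/2) = 1/8;  -(1/16)·log₂(1/8) = 0.1875
  (U=0,V=1): P(U|V) = (1/16)/(1/2) = 1/8;  -(1/16)·log₂(1/8) = 0.1875
  (U=1,V=0): P(U|V) = (5/16)/(1/2) = 5/8;  -(5/16)·log₂(5/8) = 0.2119
  (U=1,V=1): P(U|V) = (5/16)/(1/2) = 5/8;  -(5/16)·log₂(5/8) = 0.2119
  (U=2,V=0): P(U|V) = (1/8)/(1/2) = 1/4;  -(1/8)·log₂(1/4) = 0.2500
  (U=2,V=1): P(U|V) = (1/8)/(1/2) = 1/4;  -(1/8)·log₂(1/4) = 0.2500
H(U|V) = 0.1875 + 0.1875 + 0.2119 + 0.2119 + 0.2500 + 0.2500
  = 1.2988 bits
H(U) - H(U|V) = 1.2988 - 1.2988 = 0.0000 bits

Both sides equal 0.0000 bits, so I(U;V) = H(U) - H(U|V) ✓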